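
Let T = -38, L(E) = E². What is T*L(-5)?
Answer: -950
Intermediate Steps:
T*L(-5) = -38*(-5)² = -38*25 = -950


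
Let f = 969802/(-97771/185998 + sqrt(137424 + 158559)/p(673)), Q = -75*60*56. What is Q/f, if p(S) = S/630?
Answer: 6159573000/45095308099 - 238140000*sqrt(32887)/326338373 ≈ -132.20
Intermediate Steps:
p(S) = S/630 (p(S) = S*(1/630) = S/630)
Q = -252000 (Q = -4500*56 = -252000)
f = 969802/(-97771/185998 + 1890*sqrt(32887)/673) (f = 969802/(-97771/185998 + sqrt(137424 + 158559)/(((1/630)*673))) = 969802/(-97771*1/185998 + sqrt(295983)/(673/630)) = 969802/(-97771/185998 + (3*sqrt(32887))*(630/673)) = 969802/(-97771/185998 + 1890*sqrt(32887)/673) ≈ 1906.2)
Q/f = -252000/(7987880063286406306564/4064095949768890997111 + 42675291128725320839760*sqrt(32887)/4064095949768890997111)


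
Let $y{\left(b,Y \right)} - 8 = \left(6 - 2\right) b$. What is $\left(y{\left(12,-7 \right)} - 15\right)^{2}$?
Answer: $1681$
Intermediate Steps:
$y{\left(b,Y \right)} = 8 + 4 b$ ($y{\left(b,Y \right)} = 8 + \left(6 - 2\right) b = 8 + 4 b$)
$\left(y{\left(12,-7 \right)} - 15\right)^{2} = \left(\left(8 + 4 \cdot 12\right) - 15\right)^{2} = \left(\left(8 + 48\right) - 15\right)^{2} = \left(56 - 15\right)^{2} = 41^{2} = 1681$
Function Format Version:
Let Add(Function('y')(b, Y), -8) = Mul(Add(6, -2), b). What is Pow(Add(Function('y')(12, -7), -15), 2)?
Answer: 1681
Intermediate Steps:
Function('y')(b, Y) = Add(8, Mul(4, b)) (Function('y')(b, Y) = Add(8, Mul(Add(6, -2), b)) = Add(8, Mul(4, b)))
Pow(Add(Function('y')(12, -7), -15), 2) = Pow(Add(Add(8, Mul(4, 12)), -15), 2) = Pow(Add(Add(8, 48), -15), 2) = Pow(Add(56, -15), 2) = Pow(41, 2) = 1681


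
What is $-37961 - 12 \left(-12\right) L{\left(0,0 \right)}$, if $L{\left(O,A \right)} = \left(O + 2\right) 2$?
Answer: $-37385$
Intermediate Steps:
$L{\left(O,A \right)} = 4 + 2 O$ ($L{\left(O,A \right)} = \left(2 + O\right) 2 = 4 + 2 O$)
$-37961 - 12 \left(-12\right) L{\left(0,0 \right)} = -37961 - 12 \left(-12\right) \left(4 + 2 \cdot 0\right) = -37961 - - 144 \left(4 + 0\right) = -37961 - \left(-144\right) 4 = -37961 - -576 = -37961 + 576 = -37385$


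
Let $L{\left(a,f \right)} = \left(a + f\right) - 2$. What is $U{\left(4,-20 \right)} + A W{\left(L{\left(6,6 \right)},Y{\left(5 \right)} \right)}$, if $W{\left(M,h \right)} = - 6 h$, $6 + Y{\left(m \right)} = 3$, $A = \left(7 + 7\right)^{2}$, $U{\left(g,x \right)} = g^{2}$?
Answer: $3544$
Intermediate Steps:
$A = 196$ ($A = 14^{2} = 196$)
$L{\left(a,f \right)} = -2 + a + f$
$Y{\left(m \right)} = -3$ ($Y{\left(m \right)} = -6 + 3 = -3$)
$U{\left(4,-20 \right)} + A W{\left(L{\left(6,6 \right)},Y{\left(5 \right)} \right)} = 4^{2} + 196 \left(\left(-6\right) \left(-3\right)\right) = 16 + 196 \cdot 18 = 16 + 3528 = 3544$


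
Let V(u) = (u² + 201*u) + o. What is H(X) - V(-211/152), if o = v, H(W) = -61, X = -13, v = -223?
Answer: 10144799/23104 ≈ 439.09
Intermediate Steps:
o = -223
V(u) = -223 + u² + 201*u (V(u) = (u² + 201*u) - 223 = -223 + u² + 201*u)
H(X) - V(-211/152) = -61 - (-223 + (-211/152)² + 201*(-211/152)) = -61 - (-223 + 44521/23104 - 42411/152) = -61 - 1*(-11554143/23104) = -61 + 11554143/23104 = 10144799/23104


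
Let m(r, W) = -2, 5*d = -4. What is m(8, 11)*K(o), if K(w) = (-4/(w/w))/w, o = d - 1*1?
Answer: -40/9 ≈ -4.4444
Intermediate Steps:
d = -⅘ (d = (⅕)*(-4) = -⅘ ≈ -0.80000)
o = -9/5 (o = -⅘ - 1*1 = -⅘ - 1 = -9/5 ≈ -1.8000)
K(w) = -4/w (K(w) = (-4/1)/w = (-4*1)/w = -4/w)
m(8, 11)*K(o) = -(-8)/(-9/5) = -(-8)*(-5)/9 = -2*20/9 = -40/9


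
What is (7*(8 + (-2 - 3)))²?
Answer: 441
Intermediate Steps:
(7*(8 + (-2 - 3)))² = (7*(8 - 5))² = (7*3)² = 21² = 441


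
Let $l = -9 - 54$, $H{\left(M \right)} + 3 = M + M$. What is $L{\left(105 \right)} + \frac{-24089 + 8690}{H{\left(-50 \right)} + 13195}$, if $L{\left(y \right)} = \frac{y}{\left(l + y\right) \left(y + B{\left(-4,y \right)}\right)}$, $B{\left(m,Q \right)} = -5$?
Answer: $- \frac{50239}{43640} \approx -1.1512$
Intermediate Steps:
$H{\left(M \right)} = -3 + 2 M$ ($H{\left(M \right)} = -3 + \left(M + M\right) = -3 + 2 M$)
$l = -63$
$L{\left(y \right)} = \frac{y}{\left(-63 + y\right) \left(-5 + y\right)}$ ($L{\left(y \right)} = \frac{y}{\left(-63 + y\right) \left(y - 5\right)} = \frac{y}{\left(-63 + y\right) \left(-5 + y\right)}$)
$L{\left(105 \right)} + \frac{-24089 + 8690}{H{\left(-50 \right)} + 13195} = \frac{105}{315 + 105^{2} - 7140} + \frac{-24089 + 8690}{\left(-3 + 2 \left(-50\right)\right) + 13195} = \frac{105}{315 + 11025 - 7140} - \frac{15399}{\left(-3 - 100\right) + 13195} = \frac{105}{4200} - \frac{15399}{-103 + 13195} = 105 \cdot \frac{1}{4200} - \frac{15399}{13092} = \frac{1}{40} - \frac{5133}{4364} = - \frac{50239}{43640}$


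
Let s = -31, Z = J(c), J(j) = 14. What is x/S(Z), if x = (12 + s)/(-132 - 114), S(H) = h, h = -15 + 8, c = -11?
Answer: -19/1722 ≈ -0.011034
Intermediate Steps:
Z = 14
h = -7
S(H) = -7
x = 19/246 (x = (12 - 31)/(-132 - 114) = -19/(-246) = -1/246*(-19) = 19/246 ≈ 0.077236)
x/S(Z) = (19/246)/(-7) = (19/246)*(-⅐) = -19/1722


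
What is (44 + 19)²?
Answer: 3969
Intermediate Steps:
(44 + 19)² = 63² = 3969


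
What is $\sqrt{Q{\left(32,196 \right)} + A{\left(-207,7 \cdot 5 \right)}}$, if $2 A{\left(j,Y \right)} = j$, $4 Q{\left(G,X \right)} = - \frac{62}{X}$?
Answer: $\frac{i \sqrt{81206}}{28} \approx 10.177 i$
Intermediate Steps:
$Q{\left(G,X \right)} = - \frac{31}{2 X}$ ($Q{\left(G,X \right)} = \frac{\left(-62\right) \frac{1}{X}}{4} = - \frac{31}{2 X}$)
$A{\left(j,Y \right)} = \frac{j}{2}$
$\sqrt{Q{\left(32,196 \right)} + A{\left(-207,7 \cdot 5 \right)}} = \sqrt{- \frac{31}{2 \cdot 196} + \frac{1}{2} \left(-207\right)} = \sqrt{\left(- \frac{31}{2}\right) \frac{1}{196} - \frac{207}{2}} = \sqrt{- \frac{31}{392} - \frac{207}{2}} = \sqrt{- \frac{40603}{392}} = \frac{i \sqrt{81206}}{28}$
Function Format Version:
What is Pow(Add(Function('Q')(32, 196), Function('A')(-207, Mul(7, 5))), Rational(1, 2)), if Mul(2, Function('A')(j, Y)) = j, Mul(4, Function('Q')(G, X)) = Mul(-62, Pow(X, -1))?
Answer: Mul(Rational(1, 28), I, Pow(81206, Rational(1, 2))) ≈ Mul(10.177, I)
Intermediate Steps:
Function('Q')(G, X) = Mul(Rational(-31, 2), Pow(X, -1)) (Function('Q')(G, X) = Mul(Rational(1, 4), Mul(-62, Pow(X, -1))) = Mul(Rational(-31, 2), Pow(X, -1)))
Function('A')(j, Y) = Mul(Rational(1, 2), j)
Pow(Add(Function('Q')(32, 196), Function('A')(-207, Mul(7, 5))), Rational(1, 2)) = Pow(Add(Mul(Rational(-31, 2), Pow(196, -1)), Mul(Rational(1, 2), -207)), Rational(1, 2)) = Pow(Add(Mul(Rational(-31, 2), Rational(1, 196)), Rational(-207, 2)), Rational(1, 2)) = Pow(Add(Rational(-31, 392), Rational(-207, 2)), Rational(1, 2)) = Pow(Rational(-40603, 392), Rational(1, 2)) = Mul(Rational(1, 28), I, Pow(81206, Rational(1, 2)))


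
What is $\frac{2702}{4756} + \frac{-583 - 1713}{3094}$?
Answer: $- \frac{91421}{525538} \approx -0.17396$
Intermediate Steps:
$\frac{2702}{4756} + \frac{-583 - 1713}{3094} = 2702 \cdot \frac{1}{4756} + \left(-583 - 1713\right) \frac{1}{3094} = \frac{1351}{2378} - \frac{164}{221} = - \frac{91421}{525538}$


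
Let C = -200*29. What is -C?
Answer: 5800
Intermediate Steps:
C = -5800
-C = -1*(-5800) = 5800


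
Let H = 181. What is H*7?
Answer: 1267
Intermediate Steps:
H*7 = 181*7 = 1267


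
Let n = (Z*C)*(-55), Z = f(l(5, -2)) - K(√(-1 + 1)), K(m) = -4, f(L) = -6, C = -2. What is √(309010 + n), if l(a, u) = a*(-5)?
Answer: 3*√34310 ≈ 555.69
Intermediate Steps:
l(a, u) = -5*a
Z = -2 (Z = -6 - 1*(-4) = -6 + 4 = -2)
n = -220 (n = -2*(-2)*(-55) = 4*(-55) = -220)
√(309010 + n) = √(309010 - 220) = √308790 = 3*√34310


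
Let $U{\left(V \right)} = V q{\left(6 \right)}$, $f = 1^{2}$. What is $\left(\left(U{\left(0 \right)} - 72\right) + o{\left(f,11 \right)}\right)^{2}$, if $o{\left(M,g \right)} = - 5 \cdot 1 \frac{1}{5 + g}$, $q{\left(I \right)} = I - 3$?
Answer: $\frac{1338649}{256} \approx 5229.1$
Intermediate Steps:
$q{\left(I \right)} = -3 + I$ ($q{\left(I \right)} = I - 3 = -3 + I$)
$f = 1$
$U{\left(V \right)} = 3 V$ ($U{\left(V \right)} = V \left(-3 + 6\right) = V 3 = 3 V$)
$o{\left(M,g \right)} = - \frac{5}{5 + g}$
$\left(\left(U{\left(0 \right)} - 72\right) + o{\left(f,11 \right)}\right)^{2} = \left(\left(3 \cdot 0 - 72\right) - \frac{5}{5 + 11}\right)^{2} = \left(\left(0 - 72\right) - \frac{5}{16}\right)^{2} = \left(-72 - \frac{5}{16}\right)^{2} = \left(- \frac{1157}{16}\right)^{2} = \frac{1338649}{256}$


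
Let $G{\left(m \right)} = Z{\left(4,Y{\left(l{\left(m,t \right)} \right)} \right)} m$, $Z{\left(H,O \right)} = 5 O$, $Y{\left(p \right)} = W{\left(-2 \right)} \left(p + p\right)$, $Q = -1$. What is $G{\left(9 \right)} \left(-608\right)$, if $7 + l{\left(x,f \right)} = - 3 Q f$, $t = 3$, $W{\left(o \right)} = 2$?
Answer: $-218880$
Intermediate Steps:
$l{\left(x,f \right)} = -7 + 3 f$ ($l{\left(x,f \right)} = -7 + \left(-3\right) \left(-1\right) f = -7 + 3 f$)
$Y{\left(p \right)} = 4 p$ ($Y{\left(p \right)} = 2 \left(p + p\right) = 2 \cdot 2 p = 4 p$)
$G{\left(m \right)} = 40 m$ ($G{\left(m \right)} = 5 \cdot 4 \left(-7 + 3 \cdot 3\right) m = 5 \cdot 4 \left(-7 + 9\right) m = 5 \cdot 4 \cdot 2 m = 5 \cdot 8 m = 40 m$)
$G{\left(9 \right)} \left(-608\right) = 40 \cdot 9 \left(-608\right) = 360 \left(-608\right) = -218880$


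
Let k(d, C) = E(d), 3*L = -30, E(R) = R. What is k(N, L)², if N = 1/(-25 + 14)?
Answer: 1/121 ≈ 0.0082645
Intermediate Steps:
N = -1/11 (N = 1/(-11) = -1/11 ≈ -0.090909)
L = -10 (L = (⅓)*(-30) = -10)
k(d, C) = d
k(N, L)² = (-1/11)² = 1/121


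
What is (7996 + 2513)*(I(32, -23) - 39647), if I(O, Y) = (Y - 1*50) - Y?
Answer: -417175773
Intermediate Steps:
I(O, Y) = -50 (I(O, Y) = (Y - 50) - Y = (-50 + Y) - Y = -50)
(7996 + 2513)*(I(32, -23) - 39647) = (7996 + 2513)*(-50 - 39647) = 10509*(-39697) = -417175773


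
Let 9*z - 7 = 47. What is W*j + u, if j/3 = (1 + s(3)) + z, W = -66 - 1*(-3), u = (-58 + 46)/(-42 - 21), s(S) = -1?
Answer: -23810/21 ≈ -1133.8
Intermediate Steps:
z = 6 (z = 7/9 + (⅑)*47 = 7/9 + 47/9 = 6)
u = 4/21 (u = -12/(-63) = -12*(-1/63) = 4/21 ≈ 0.19048)
W = -63 (W = -66 + 3 = -63)
j = 18 (j = 3*((1 - 1) + 6) = 3*(0 + 6) = 3*6 = 18)
W*j + u = -63*18 + 4/21 = -1134 + 4/21 = -23810/21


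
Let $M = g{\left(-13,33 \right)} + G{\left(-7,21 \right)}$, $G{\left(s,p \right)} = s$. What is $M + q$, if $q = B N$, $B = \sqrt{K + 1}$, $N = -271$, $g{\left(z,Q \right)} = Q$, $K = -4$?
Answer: $26 - 271 i \sqrt{3} \approx 26.0 - 469.39 i$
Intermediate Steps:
$B = i \sqrt{3}$ ($B = \sqrt{-4 + 1} = \sqrt{-3} = i \sqrt{3} \approx 1.732 i$)
$M = 26$ ($M = 33 - 7 = 26$)
$q = - 271 i \sqrt{3}$ ($q = i \sqrt{3} \left(-271\right) = - 271 i \sqrt{3} \approx - 469.39 i$)
$M + q = 26 - 271 i \sqrt{3}$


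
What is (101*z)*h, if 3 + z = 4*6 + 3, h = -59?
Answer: -143016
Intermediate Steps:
z = 24 (z = -3 + (4*6 + 3) = -3 + (24 + 3) = -3 + 27 = 24)
(101*z)*h = (101*24)*(-59) = 2424*(-59) = -143016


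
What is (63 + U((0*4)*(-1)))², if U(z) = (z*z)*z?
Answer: 3969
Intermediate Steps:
U(z) = z³ (U(z) = z²*z = z³)
(63 + U((0*4)*(-1)))² = (63 + ((0*4)*(-1))³)² = (63 + (0*(-1))³)² = (63 + 0³)² = (63 + 0)² = 63² = 3969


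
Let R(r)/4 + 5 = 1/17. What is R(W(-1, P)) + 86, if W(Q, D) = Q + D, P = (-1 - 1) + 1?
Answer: 1126/17 ≈ 66.235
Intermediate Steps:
P = -1 (P = -2 + 1 = -1)
W(Q, D) = D + Q
R(r) = -336/17 (R(r) = -20 + 4/17 = -336/17)
R(W(-1, P)) + 86 = -336/17 + 86 = 1126/17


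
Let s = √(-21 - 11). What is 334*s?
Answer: 1336*I*√2 ≈ 1889.4*I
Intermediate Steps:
s = 4*I*√2 (s = √(-32) = 4*I*√2 ≈ 5.6569*I)
334*s = 334*(4*I*√2) = 1336*I*√2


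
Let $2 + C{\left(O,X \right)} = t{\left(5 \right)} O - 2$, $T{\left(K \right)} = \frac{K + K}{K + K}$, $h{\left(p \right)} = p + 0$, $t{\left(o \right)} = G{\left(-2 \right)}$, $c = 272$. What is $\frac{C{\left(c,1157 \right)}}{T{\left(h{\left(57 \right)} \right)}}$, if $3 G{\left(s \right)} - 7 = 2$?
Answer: $812$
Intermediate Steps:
$G{\left(s \right)} = 3$ ($G{\left(s \right)} = \frac{7}{3} + \frac{1}{3} \cdot 2 = \frac{7}{3} + \frac{2}{3} = 3$)
$t{\left(o \right)} = 3$
$h{\left(p \right)} = p$
$T{\left(K \right)} = 1$ ($T{\left(K \right)} = \frac{2 K}{2 K} = 2 K \frac{1}{2 K} = 1$)
$C{\left(O,X \right)} = -4 + 3 O$ ($C{\left(O,X \right)} = -2 + \left(3 O - 2\right) = -2 + \left(-2 + 3 O\right) = -4 + 3 O$)
$\frac{C{\left(c,1157 \right)}}{T{\left(h{\left(57 \right)} \right)}} = \frac{-4 + 3 \cdot 272}{1} = \left(-4 + 816\right) 1 = 812 \cdot 1 = 812$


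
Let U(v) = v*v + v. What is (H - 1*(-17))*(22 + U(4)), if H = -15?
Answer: 84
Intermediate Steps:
U(v) = v + v**2 (U(v) = v**2 + v = v + v**2)
(H - 1*(-17))*(22 + U(4)) = (-15 - 1*(-17))*(22 + 4*(1 + 4)) = (-15 + 17)*(22 + 4*5) = 2*(22 + 20) = 2*42 = 84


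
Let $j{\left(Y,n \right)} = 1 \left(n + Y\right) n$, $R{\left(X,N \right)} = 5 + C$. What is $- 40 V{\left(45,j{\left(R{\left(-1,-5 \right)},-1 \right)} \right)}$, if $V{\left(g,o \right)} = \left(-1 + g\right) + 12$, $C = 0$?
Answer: $-2240$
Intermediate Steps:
$R{\left(X,N \right)} = 5$ ($R{\left(X,N \right)} = 5 + 0 = 5$)
$j{\left(Y,n \right)} = n \left(Y + n\right)$ ($j{\left(Y,n \right)} = 1 \left(Y + n\right) n = \left(Y + n\right) n = n \left(Y + n\right)$)
$V{\left(g,o \right)} = 11 + g$
$- 40 V{\left(45,j{\left(R{\left(-1,-5 \right)},-1 \right)} \right)} = - 40 \left(11 + 45\right) = \left(-40\right) 56 = -2240$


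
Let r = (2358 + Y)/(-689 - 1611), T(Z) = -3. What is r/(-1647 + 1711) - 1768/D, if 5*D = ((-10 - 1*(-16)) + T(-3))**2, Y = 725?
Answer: -1301275747/1324800 ≈ -982.24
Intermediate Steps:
D = 9/5 (D = ((-10 - 1*(-16)) - 3)**2/5 = ((-10 + 16) - 3)**2/5 = (6 - 3)**2/5 = (1/5)*3**2 = (1/5)*9 = 9/5 ≈ 1.8000)
r = -3083/2300 (r = (2358 + 725)/(-689 - 1611) = 3083/(-2300) = 3083*(-1/2300) = -3083/2300 ≈ -1.3404)
r/(-1647 + 1711) - 1768/D = -3083/(2300*(-1647 + 1711)) - 1768/9/5 = -3083/2300/64 - 1768*5/9 = -3083/2300*1/64 - 8840/9 = -3083/147200 - 8840/9 = -1301275747/1324800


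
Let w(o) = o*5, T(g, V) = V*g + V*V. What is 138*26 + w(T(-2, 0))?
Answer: 3588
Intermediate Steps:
T(g, V) = V² + V*g (T(g, V) = V*g + V² = V² + V*g)
w(o) = 5*o
138*26 + w(T(-2, 0)) = 138*26 + 5*(0*(0 - 2)) = 3588 + 5*(0*(-2)) = 3588 + 5*0 = 3588 + 0 = 3588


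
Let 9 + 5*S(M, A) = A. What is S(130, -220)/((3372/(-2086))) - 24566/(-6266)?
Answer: 851853341/26411190 ≈ 32.253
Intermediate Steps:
S(M, A) = -9/5 + A/5
S(130, -220)/((3372/(-2086))) - 24566/(-6266) = (-9/5 + (⅕)*(-220))/((3372/(-2086))) - 24566/(-6266) = (-9/5 - 44)/((3372*(-1/2086))) - 24566*(-1/6266) = -229/(5*(-1686/1043)) + 12283/3133 = -229/5*(-1043/1686) + 12283/3133 = 238847/8430 + 12283/3133 = 851853341/26411190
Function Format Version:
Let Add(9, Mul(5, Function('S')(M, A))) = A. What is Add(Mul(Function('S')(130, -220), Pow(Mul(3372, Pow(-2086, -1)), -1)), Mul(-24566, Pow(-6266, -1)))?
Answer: Rational(851853341, 26411190) ≈ 32.253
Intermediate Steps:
Function('S')(M, A) = Add(Rational(-9, 5), Mul(Rational(1, 5), A))
Add(Mul(Function('S')(130, -220), Pow(Mul(3372, Pow(-2086, -1)), -1)), Mul(-24566, Pow(-6266, -1))) = Add(Mul(Add(Rational(-9, 5), Mul(Rational(1, 5), -220)), Pow(Mul(3372, Pow(-2086, -1)), -1)), Mul(-24566, Pow(-6266, -1))) = Add(Mul(Add(Rational(-9, 5), -44), Pow(Mul(3372, Rational(-1, 2086)), -1)), Mul(-24566, Rational(-1, 6266))) = Add(Mul(Rational(-229, 5), Pow(Rational(-1686, 1043), -1)), Rational(12283, 3133)) = Add(Mul(Rational(-229, 5), Rational(-1043, 1686)), Rational(12283, 3133)) = Add(Rational(238847, 8430), Rational(12283, 3133)) = Rational(851853341, 26411190)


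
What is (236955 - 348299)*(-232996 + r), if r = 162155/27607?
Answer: 716182246782448/27607 ≈ 2.5942e+10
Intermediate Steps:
r = 162155/27607 (r = 162155*(1/27607) = 162155/27607 ≈ 5.8737)
(236955 - 348299)*(-232996 + r) = (236955 - 348299)*(-232996 + 162155/27607) = -111344*(-6432158417/27607) = 716182246782448/27607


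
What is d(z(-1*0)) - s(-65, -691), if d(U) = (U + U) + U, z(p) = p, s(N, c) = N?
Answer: 65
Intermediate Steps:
d(U) = 3*U (d(U) = 2*U + U = 3*U)
d(z(-1*0)) - s(-65, -691) = 3*(-1*0) - 1*(-65) = 3*0 + 65 = 0 + 65 = 65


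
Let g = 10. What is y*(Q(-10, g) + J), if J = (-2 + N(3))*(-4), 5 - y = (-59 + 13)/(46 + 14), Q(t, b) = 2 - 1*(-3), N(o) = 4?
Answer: -173/10 ≈ -17.300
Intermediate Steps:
Q(t, b) = 5 (Q(t, b) = 2 + 3 = 5)
y = 173/30 (y = 5 - (-59 + 13)/(46 + 14) = 5 - (-46)/60 = 5 - 1*(-23/30) = 5 + 23/30 = 173/30 ≈ 5.7667)
J = -8 (J = (-2 + 4)*(-4) = 2*(-4) = -8)
y*(Q(-10, g) + J) = 173*(5 - 8)/30 = (173/30)*(-3) = -173/10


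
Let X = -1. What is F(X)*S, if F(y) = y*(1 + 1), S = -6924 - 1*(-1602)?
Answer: 10644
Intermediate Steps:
S = -5322 (S = -6924 + 1602 = -5322)
F(y) = 2*y (F(y) = y*2 = 2*y)
F(X)*S = (2*(-1))*(-5322) = -2*(-5322) = 10644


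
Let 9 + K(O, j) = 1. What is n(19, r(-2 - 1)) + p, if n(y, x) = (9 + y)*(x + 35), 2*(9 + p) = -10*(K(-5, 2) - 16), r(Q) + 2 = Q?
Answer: 951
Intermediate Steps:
K(O, j) = -8 (K(O, j) = -9 + 1 = -8)
r(Q) = -2 + Q
p = 111 (p = -9 + (-10*(-8 - 16))/2 = -9 + (-10*(-24))/2 = -9 + (½)*240 = -9 + 120 = 111)
n(y, x) = (9 + y)*(35 + x)
n(19, r(-2 - 1)) + p = (315 + 9*(-2 + (-2 - 1)) + 35*19 + (-2 + (-2 - 1))*19) + 111 = (315 + 9*(-2 - 3) + 665 + (-2 - 3)*19) + 111 = (315 + 9*(-5) + 665 - 5*19) + 111 = (315 - 45 + 665 - 95) + 111 = 840 + 111 = 951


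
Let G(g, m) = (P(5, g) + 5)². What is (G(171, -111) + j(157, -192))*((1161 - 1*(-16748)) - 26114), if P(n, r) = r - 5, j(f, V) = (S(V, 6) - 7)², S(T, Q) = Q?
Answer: -239930610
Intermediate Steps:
j(f, V) = 1 (j(f, V) = (6 - 7)² = (-1)² = 1)
P(n, r) = -5 + r
G(g, m) = g² (G(g, m) = ((-5 + g) + 5)² = g²)
(G(171, -111) + j(157, -192))*((1161 - 1*(-16748)) - 26114) = (171² + 1)*((1161 - 1*(-16748)) - 26114) = (29241 + 1)*((1161 + 16748) - 26114) = 29242*(17909 - 26114) = 29242*(-8205) = -239930610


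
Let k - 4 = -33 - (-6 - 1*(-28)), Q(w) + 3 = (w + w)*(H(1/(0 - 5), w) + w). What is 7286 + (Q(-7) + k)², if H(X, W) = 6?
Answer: 8886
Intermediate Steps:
Q(w) = -3 + 2*w*(6 + w) (Q(w) = -3 + (w + w)*(6 + w) = -3 + (2*w)*(6 + w) = -3 + 2*w*(6 + w))
k = -51 (k = 4 + (-33 - (-6 - 1*(-28))) = 4 + (-33 - (-6 + 28)) = 4 + (-33 - 1*22) = 4 + (-33 - 22) = 4 - 55 = -51)
7286 + (Q(-7) + k)² = 7286 + ((-3 + 2*(-7)² + 12*(-7)) - 51)² = 7286 + ((-3 + 2*49 - 84) - 51)² = 7286 + ((-3 + 98 - 84) - 51)² = 7286 + (11 - 51)² = 7286 + (-40)² = 7286 + 1600 = 8886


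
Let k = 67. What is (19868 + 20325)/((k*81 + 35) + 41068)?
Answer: 40193/46530 ≈ 0.86381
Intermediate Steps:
(19868 + 20325)/((k*81 + 35) + 41068) = (19868 + 20325)/((67*81 + 35) + 41068) = 40193/((5427 + 35) + 41068) = 40193/(5462 + 41068) = 40193/46530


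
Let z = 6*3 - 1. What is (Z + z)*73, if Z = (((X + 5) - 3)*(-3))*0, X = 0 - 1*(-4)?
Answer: 1241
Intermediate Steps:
X = 4 (X = 0 + 4 = 4)
z = 17 (z = 18 - 1 = 17)
Z = 0 (Z = (((4 + 5) - 3)*(-3))*0 = ((9 - 3)*(-3))*0 = (6*(-3))*0 = -18*0 = 0)
(Z + z)*73 = (0 + 17)*73 = 17*73 = 1241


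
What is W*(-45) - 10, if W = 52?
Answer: -2350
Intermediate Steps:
W*(-45) - 10 = 52*(-45) - 10 = -2340 - 10 = -2350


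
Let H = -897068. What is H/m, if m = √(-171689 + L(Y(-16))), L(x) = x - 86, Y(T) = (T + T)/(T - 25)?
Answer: 897068*I*√32083607/2347581 ≈ 2164.4*I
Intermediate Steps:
Y(T) = 2*T/(-25 + T) (Y(T) = (2*T)/(-25 + T) = 2*T/(-25 + T))
L(x) = -86 + x
m = 3*I*√32083607/41 (m = √(-171689 + (-86 + 2*(-16)/(-25 - 16))) = √(-171689 + (-86 + 2*(-16)/(-41))) = √(-171689 + (-86 + 2*(-16)*(-1/41))) = √(-171689 + (-86 + 32/41)) = √(-171689 - 3494/41) = √(-7042743/41) = 3*I*√32083607/41 ≈ 414.46*I)
H/m = -897068*(-I*√32083607/2347581) = -(-897068)*I*√32083607/2347581 = 897068*I*√32083607/2347581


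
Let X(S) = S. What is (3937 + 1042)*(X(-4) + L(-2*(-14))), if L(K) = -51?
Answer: -273845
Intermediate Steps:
(3937 + 1042)*(X(-4) + L(-2*(-14))) = (3937 + 1042)*(-4 - 51) = 4979*(-55) = -273845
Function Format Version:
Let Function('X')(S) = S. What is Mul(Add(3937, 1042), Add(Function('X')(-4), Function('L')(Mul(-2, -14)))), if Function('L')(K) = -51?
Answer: -273845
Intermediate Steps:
Mul(Add(3937, 1042), Add(Function('X')(-4), Function('L')(Mul(-2, -14)))) = Mul(Add(3937, 1042), Add(-4, -51)) = Mul(4979, -55) = -273845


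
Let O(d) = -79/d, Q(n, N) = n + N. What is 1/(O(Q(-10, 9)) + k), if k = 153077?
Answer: 1/153156 ≈ 6.5293e-6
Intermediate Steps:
Q(n, N) = N + n
1/(O(Q(-10, 9)) + k) = 1/(-79/(9 - 10) + 153077) = 1/(-79/(-1) + 153077) = 1/(-79*(-1) + 153077) = 1/(79 + 153077) = 1/153156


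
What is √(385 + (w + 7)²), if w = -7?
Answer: √385 ≈ 19.621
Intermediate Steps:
√(385 + (w + 7)²) = √(385 + (-7 + 7)²) = √(385 + 0²) = √(385 + 0) = √385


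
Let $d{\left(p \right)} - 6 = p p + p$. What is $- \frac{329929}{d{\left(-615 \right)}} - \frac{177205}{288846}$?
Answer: $- \frac{27035685869}{18178811856} \approx -1.4872$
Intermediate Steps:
$d{\left(p \right)} = 6 + p + p^{2}$ ($d{\left(p \right)} = 6 + \left(p p + p\right) = 6 + \left(p^{2} + p\right) = 6 + \left(p + p^{2}\right) = 6 + p + p^{2}$)
$- \frac{329929}{d{\left(-615 \right)}} - \frac{177205}{288846} = - \frac{329929}{6 - 615 + \left(-615\right)^{2}} - \frac{177205}{288846} = - \frac{329929}{6 - 615 + 378225} - \frac{177205}{288846} = - \frac{329929}{377616} - \frac{177205}{288846} = - \frac{27035685869}{18178811856}$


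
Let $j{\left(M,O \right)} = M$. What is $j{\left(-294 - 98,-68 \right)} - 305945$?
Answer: $-306337$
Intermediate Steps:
$j{\left(-294 - 98,-68 \right)} - 305945 = \left(-294 - 98\right) - 305945 = -392 - 305945 = -306337$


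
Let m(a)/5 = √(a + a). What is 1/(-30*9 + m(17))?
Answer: -27/7205 - √34/14410 ≈ -0.0041520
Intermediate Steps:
m(a) = 5*√2*√a (m(a) = 5*√(a + a) = 5*√(2*a) = 5*(√2*√a) = 5*√2*√a)
1/(-30*9 + m(17)) = 1/(-30*9 + 5*√2*√17) = 1/(-270 + 5*√34)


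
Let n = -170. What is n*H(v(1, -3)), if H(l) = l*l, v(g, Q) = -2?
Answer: -680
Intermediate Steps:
H(l) = l²
n*H(v(1, -3)) = -170*(-2)² = -170*4 = -680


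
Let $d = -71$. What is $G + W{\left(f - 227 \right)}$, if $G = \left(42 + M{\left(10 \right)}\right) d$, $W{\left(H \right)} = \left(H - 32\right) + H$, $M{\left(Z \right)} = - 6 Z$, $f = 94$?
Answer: $980$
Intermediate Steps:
$W{\left(H \right)} = -32 + 2 H$ ($W{\left(H \right)} = \left(-32 + H\right) + H = -32 + 2 H$)
$G = 1278$ ($G = \left(42 - 60\right) \left(-71\right) = \left(-18\right) \left(-71\right) = 1278$)
$G + W{\left(f - 227 \right)} = 1278 + \left(-32 + 2 \left(94 - 227\right)\right) = 1278 + \left(-32 + 2 \left(-133\right)\right) = 1278 - 298 = 980$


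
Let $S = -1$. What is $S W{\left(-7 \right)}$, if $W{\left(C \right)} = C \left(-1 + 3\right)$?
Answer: $14$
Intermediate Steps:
$W{\left(C \right)} = 2 C$ ($W{\left(C \right)} = C 2 = 2 C$)
$S W{\left(-7 \right)} = - 2 \left(-7\right) = \left(-1\right) \left(-14\right) = 14$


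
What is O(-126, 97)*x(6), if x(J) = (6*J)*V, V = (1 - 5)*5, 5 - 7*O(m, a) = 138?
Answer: 13680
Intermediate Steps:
O(m, a) = -19 (O(m, a) = 5/7 - ⅐*138 = 5/7 - 138/7 = -19)
V = -20 (V = -4*5 = -20)
x(J) = -120*J (x(J) = (6*J)*(-20) = -120*J)
O(-126, 97)*x(6) = -(-2280)*6 = -19*(-720) = 13680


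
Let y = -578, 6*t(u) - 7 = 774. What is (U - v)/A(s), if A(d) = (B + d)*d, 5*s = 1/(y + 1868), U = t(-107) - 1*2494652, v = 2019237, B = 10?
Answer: -187783651863750/64501 ≈ -2.9113e+9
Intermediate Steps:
t(u) = 781/6 (t(u) = 7/6 + (1/6)*774 = 7/6 + 129 = 781/6)
U = -14967131/6 (U = 781/6 - 1*2494652 = 781/6 - 2494652 = -14967131/6 ≈ -2.4945e+6)
s = 1/6450 (s = 1/(5*(-578 + 1868)) = (1/5)/1290 = (1/5)*(1/1290) = 1/6450 ≈ 0.00015504)
A(d) = d*(10 + d) (A(d) = (10 + d)*d = d*(10 + d))
(U - v)/A(s) = (-14967131/6 - 1*2019237)/(((10 + 1/6450)/6450)) = (-14967131/6 - 2019237)/(((1/6450)*(64501/6450))) = -27082553/(6*64501/41602500) = -27082553/6*41602500/64501 = -187783651863750/64501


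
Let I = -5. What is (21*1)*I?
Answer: -105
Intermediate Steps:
(21*1)*I = (21*1)*(-5) = 21*(-5) = -105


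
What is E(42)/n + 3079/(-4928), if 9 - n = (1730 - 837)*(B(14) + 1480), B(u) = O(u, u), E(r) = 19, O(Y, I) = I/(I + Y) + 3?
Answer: -8158037791/13056800064 ≈ -0.62481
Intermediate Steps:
O(Y, I) = 3 + I/(I + Y) (O(Y, I) = I/(I + Y) + 3 = 3 + I/(I + Y))
B(u) = 7/2 (B(u) = (3*u + 4*u)/(u + u) = (7*u)/((2*u)) = (1/(2*u))*(7*u) = 7/2)
n = -2649513/2 (n = 9 - (1730 - 837)*(7/2 + 1480) = 9 - 893*2967/2 = 9 - 1*2649531/2 = 9 - 2649531/2 = -2649513/2 ≈ -1.3248e+6)
E(42)/n + 3079/(-4928) = 19/(-2649513/2) + 3079/(-4928) = 19*(-2/2649513) + 3079*(-1/4928) = -38/2649513 - 3079/4928 = -8158037791/13056800064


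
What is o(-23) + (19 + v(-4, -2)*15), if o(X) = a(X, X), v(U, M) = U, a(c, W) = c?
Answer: -64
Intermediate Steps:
o(X) = X
o(-23) + (19 + v(-4, -2)*15) = -23 + (19 - 4*15) = -23 + (19 - 60) = -23 - 41 = -64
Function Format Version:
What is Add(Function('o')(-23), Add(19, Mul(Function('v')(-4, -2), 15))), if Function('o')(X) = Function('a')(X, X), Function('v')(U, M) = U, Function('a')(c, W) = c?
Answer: -64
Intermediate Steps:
Function('o')(X) = X
Add(Function('o')(-23), Add(19, Mul(Function('v')(-4, -2), 15))) = Add(-23, Add(19, Mul(-4, 15))) = Add(-23, Add(19, -60)) = Add(-23, -41) = -64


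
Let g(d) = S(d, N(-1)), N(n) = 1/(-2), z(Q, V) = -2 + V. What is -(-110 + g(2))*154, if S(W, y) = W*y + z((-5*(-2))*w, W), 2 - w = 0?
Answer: 17094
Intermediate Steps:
w = 2 (w = 2 - 1*0 = 2 + 0 = 2)
N(n) = -½
S(W, y) = -2 + W + W*y (S(W, y) = W*y + (-2 + W) = -2 + W + W*y)
g(d) = -2 + d/2 (g(d) = -2 + d + d*(-½) = -2 + d - d/2 = -2 + d/2)
-(-110 + g(2))*154 = -(-110 + (-2 + (½)*2))*154 = -(-110 + (-2 + 1))*154 = -(-110 - 1)*154 = -(-111)*154 = -1*(-17094) = 17094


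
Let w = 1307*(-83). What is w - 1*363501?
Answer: -471982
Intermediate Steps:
w = -108481
w - 1*363501 = -108481 - 1*363501 = -108481 - 363501 = -471982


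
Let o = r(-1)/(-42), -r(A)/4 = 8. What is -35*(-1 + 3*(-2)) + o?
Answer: 5161/21 ≈ 245.76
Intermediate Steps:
r(A) = -32 (r(A) = -4*8 = -32)
o = 16/21 (o = -32/(-42) = -32*(-1/42) = 16/21 ≈ 0.76190)
-35*(-1 + 3*(-2)) + o = -35*(-1 + 3*(-2)) + 16/21 = -35*(-1 - 6) + 16/21 = -35*(-7) + 16/21 = 245 + 16/21 = 5161/21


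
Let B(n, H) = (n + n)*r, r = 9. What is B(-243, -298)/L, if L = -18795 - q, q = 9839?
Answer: 2187/14317 ≈ 0.15276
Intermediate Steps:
L = -28634 (L = -18795 - 1*9839 = -18795 - 9839 = -28634)
B(n, H) = 18*n (B(n, H) = (n + n)*9 = (2*n)*9 = 18*n)
B(-243, -298)/L = (18*(-243))/(-28634) = -4374*(-1/28634) = 2187/14317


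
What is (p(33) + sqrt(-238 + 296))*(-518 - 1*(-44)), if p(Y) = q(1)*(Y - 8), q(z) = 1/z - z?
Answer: -474*sqrt(58) ≈ -3609.9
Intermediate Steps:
p(Y) = 0 (p(Y) = (1/1 - 1*1)*(Y - 8) = (1 - 1)*(-8 + Y) = 0*(-8 + Y) = 0)
(p(33) + sqrt(-238 + 296))*(-518 - 1*(-44)) = (0 + sqrt(-238 + 296))*(-518 - 1*(-44)) = (0 + sqrt(58))*(-518 + 44) = sqrt(58)*(-474) = -474*sqrt(58)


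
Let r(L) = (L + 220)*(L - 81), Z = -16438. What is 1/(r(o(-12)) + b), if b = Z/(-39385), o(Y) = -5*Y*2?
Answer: 39385/522261538 ≈ 7.5412e-5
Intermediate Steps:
o(Y) = -10*Y
r(L) = (-81 + L)*(220 + L) (r(L) = (220 + L)*(-81 + L) = (-81 + L)*(220 + L))
b = 16438/39385 (b = -16438/(-39385) = -16438*(-1/39385) = 16438/39385 ≈ 0.41737)
1/(r(o(-12)) + b) = 1/((-17820 + (-10*(-12))**2 + 139*(-10*(-12))) + 16438/39385) = 1/((-17820 + 120**2 + 139*120) + 16438/39385) = 1/((-17820 + 14400 + 16680) + 16438/39385) = 1/(13260 + 16438/39385) = 1/(522261538/39385) = 39385/522261538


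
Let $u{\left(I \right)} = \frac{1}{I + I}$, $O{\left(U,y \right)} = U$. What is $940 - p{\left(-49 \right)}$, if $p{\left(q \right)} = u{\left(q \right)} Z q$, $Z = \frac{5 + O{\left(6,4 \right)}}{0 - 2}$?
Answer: $\frac{3771}{4} \approx 942.75$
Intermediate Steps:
$u{\left(I \right)} = \frac{1}{2 I}$
$Z = - \frac{11}{2}$ ($Z = \frac{5 + 6}{0 - 2} = \frac{11}{-2} = 11 \left(- \frac{1}{2}\right) = - \frac{11}{2} \approx -5.5$)
$p{\left(q \right)} = - \frac{11}{4}$ ($p{\left(q \right)} = \frac{1}{2 q} \left(- \frac{11}{2}\right) q = - \frac{11}{4 q} q = - \frac{11}{4}$)
$940 - p{\left(-49 \right)} = 940 - - \frac{11}{4} = 940 + \frac{11}{4} = \frac{3771}{4}$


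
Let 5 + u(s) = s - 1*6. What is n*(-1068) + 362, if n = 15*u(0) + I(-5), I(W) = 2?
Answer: 174446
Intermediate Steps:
u(s) = -11 + s (u(s) = -5 + (s - 1*6) = -5 + (s - 6) = -5 + (-6 + s) = -11 + s)
n = -163 (n = 15*(-11 + 0) + 2 = 15*(-11) + 2 = -165 + 2 = -163)
n*(-1068) + 362 = -163*(-1068) + 362 = 174084 + 362 = 174446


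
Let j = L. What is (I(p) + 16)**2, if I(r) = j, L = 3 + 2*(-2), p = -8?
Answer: 225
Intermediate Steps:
L = -1 (L = 3 - 4 = -1)
j = -1
I(r) = -1
(I(p) + 16)**2 = (-1 + 16)**2 = 15**2 = 225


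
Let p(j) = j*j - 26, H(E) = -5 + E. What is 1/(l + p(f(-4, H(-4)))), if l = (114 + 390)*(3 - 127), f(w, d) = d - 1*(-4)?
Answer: -1/62497 ≈ -1.6001e-5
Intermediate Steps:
f(w, d) = 4 + d (f(w, d) = d + 4 = 4 + d)
p(j) = -26 + j² (p(j) = j² - 26 = -26 + j²)
l = -62496 (l = 504*(-124) = -62496)
1/(l + p(f(-4, H(-4)))) = 1/(-62496 + (-26 + (4 + (-5 - 4))²)) = 1/(-62496 + (-26 + (4 - 9)²)) = 1/(-62496 + (-26 + (-5)²)) = 1/(-62496 + (-26 + 25)) = 1/(-62496 - 1) = 1/(-62497) = -1/62497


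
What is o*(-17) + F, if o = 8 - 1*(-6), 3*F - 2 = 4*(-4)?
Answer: -728/3 ≈ -242.67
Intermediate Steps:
F = -14/3 (F = ⅔ + (4*(-4))/3 = ⅔ + (⅓)*(-16) = ⅔ - 16/3 = -14/3 ≈ -4.6667)
o = 14 (o = 8 + 6 = 14)
o*(-17) + F = 14*(-17) - 14/3 = -238 - 14/3 = -728/3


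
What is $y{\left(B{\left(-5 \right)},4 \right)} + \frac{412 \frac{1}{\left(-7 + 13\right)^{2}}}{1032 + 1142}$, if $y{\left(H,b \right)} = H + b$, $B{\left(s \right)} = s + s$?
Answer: $- \frac{117293}{19566} \approx -5.9947$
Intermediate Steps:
$B{\left(s \right)} = 2 s$
$y{\left(B{\left(-5 \right)},4 \right)} + \frac{412 \frac{1}{\left(-7 + 13\right)^{2}}}{1032 + 1142} = \left(2 \left(-5\right) + 4\right) + \frac{412 \frac{1}{\left(-7 + 13\right)^{2}}}{1032 + 1142} = \left(-10 + 4\right) + \frac{412 \frac{1}{6^{2}}}{2174} = -6 + \frac{412}{36} \cdot \frac{1}{2174} = -6 + 412 \cdot \frac{1}{36} \cdot \frac{1}{2174} = -6 + \frac{103}{9} \cdot \frac{1}{2174} = -6 + \frac{103}{19566} = - \frac{117293}{19566}$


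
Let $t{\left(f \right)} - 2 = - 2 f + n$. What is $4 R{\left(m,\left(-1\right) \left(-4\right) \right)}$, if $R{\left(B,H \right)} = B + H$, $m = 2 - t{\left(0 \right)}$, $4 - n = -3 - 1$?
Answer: $-16$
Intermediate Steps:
$n = 8$ ($n = 4 - \left(-3 - 1\right) = 4 - -4 = 4 + 4 = 8$)
$t{\left(f \right)} = 10 - 2 f$ ($t{\left(f \right)} = 2 - \left(-8 + 2 f\right) = 10 - 2 f$)
$m = -8$ ($m = 2 - \left(10 - 0\right) = 2 - \left(10 + 0\right) = 2 - 10 = -8$)
$4 R{\left(m,\left(-1\right) \left(-4\right) \right)} = 4 \left(-8 - -4\right) = 4 \left(-8 + 4\right) = 4 \left(-4\right) = -16$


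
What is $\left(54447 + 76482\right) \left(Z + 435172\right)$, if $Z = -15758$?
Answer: $54913455606$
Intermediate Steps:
$\left(54447 + 76482\right) \left(Z + 435172\right) = \left(54447 + 76482\right) \left(-15758 + 435172\right) = 130929 \cdot 419414 = 54913455606$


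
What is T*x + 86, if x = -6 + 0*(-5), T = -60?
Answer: 446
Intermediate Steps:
x = -6 (x = -6 + 0 = -6)
T*x + 86 = -60*(-6) + 86 = 360 + 86 = 446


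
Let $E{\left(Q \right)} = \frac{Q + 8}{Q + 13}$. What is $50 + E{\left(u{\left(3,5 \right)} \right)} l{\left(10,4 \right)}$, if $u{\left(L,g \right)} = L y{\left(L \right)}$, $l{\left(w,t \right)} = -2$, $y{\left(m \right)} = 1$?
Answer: $\frac{389}{8} \approx 48.625$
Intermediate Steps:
$u{\left(L,g \right)} = L$ ($u{\left(L,g \right)} = L 1 = L$)
$E{\left(Q \right)} = \frac{8 + Q}{13 + Q}$
$50 + E{\left(u{\left(3,5 \right)} \right)} l{\left(10,4 \right)} = 50 + \frac{8 + 3}{13 + 3} \left(-2\right) = 50 + \frac{1}{16} \cdot 11 \left(-2\right) = 50 + \frac{11}{16} \left(-2\right) = 50 - \frac{11}{8} = \frac{389}{8}$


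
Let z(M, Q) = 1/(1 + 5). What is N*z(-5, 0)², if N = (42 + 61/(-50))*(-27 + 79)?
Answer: 26507/450 ≈ 58.904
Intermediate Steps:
z(M, Q) = ⅙ (z(M, Q) = 1/6 = ⅙)
N = 53014/25 (N = (42 + 61*(-1/50))*52 = (42 - 61/50)*52 = (2039/50)*52 = 53014/25 ≈ 2120.6)
N*z(-5, 0)² = 53014*(⅙)²/25 = (53014/25)*(1/36) = 26507/450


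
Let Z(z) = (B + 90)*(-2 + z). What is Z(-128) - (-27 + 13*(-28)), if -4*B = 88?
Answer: -8449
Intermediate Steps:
B = -22 (B = -1/4*88 = -22)
Z(z) = -136 + 68*z (Z(z) = (-22 + 90)*(-2 + z) = 68*(-2 + z) = -136 + 68*z)
Z(-128) - (-27 + 13*(-28)) = (-136 + 68*(-128)) - (-27 + 13*(-28)) = (-136 - 8704) - (-27 - 364) = -8840 - 1*(-391) = -8840 + 391 = -8449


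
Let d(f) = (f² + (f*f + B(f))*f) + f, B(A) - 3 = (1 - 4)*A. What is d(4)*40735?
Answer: 1955280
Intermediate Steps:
B(A) = 3 - 3*A (B(A) = 3 + (1 - 4)*A = 3 - 3*A)
d(f) = f + f² + f*(3 + f² - 3*f) (d(f) = (f² + (f*f + (3 - 3*f))*f) + f = (f² + (f² + (3 - 3*f))*f) + f = (f² + (3 + f² - 3*f)*f) + f = (f² + f*(3 + f² - 3*f)) + f = f + f² + f*(3 + f² - 3*f))
d(4)*40735 = (4*(4 + 4² - 2*4))*40735 = (4*(4 + 16 - 8))*40735 = (4*12)*40735 = 48*40735 = 1955280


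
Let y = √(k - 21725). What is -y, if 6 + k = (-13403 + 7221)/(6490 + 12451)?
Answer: -I*√7796362836873/18941 ≈ -147.42*I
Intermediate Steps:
k = -119828/18941 (k = -6 + (-13403 + 7221)/(6490 + 12451) = -6 - 6182/18941 = -119828/18941 ≈ -6.3264)
y = I*√7796362836873/18941 (y = √(-119828/18941 - 21725) = √(-411613053/18941) = I*√7796362836873/18941 ≈ 147.42*I)
-y = -I*√7796362836873/18941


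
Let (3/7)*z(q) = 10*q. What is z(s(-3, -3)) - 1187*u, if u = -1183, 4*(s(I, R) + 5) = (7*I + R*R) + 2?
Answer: 1404046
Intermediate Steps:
s(I, R) = -9/2 + R²/4 + 7*I/4 (s(I, R) = -5 + ((7*I + R*R) + 2)/4 = -5 + ((7*I + R²) + 2)/4 = -5 + ((R² + 7*I) + 2)/4 = -5 + (2 + R² + 7*I)/4 = -5 + (½ + R²/4 + 7*I/4) = -9/2 + R²/4 + 7*I/4)
z(q) = 70*q/3 (z(q) = 7*(10*q)/3 = 70*q/3)
z(s(-3, -3)) - 1187*u = 70*(-9/2 + (¼)*(-3)² + (7/4)*(-3))/3 - 1187*(-1183) = 70*(-9/2 + (¼)*9 - 21/4)/3 + 1404221 = 70*(-9/2 + 9/4 - 21/4)/3 + 1404221 = (70/3)*(-15/2) + 1404221 = -175 + 1404221 = 1404046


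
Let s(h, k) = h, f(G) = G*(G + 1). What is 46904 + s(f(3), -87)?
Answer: 46916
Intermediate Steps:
f(G) = G*(1 + G)
46904 + s(f(3), -87) = 46904 + 3*(1 + 3) = 46904 + 3*4 = 46904 + 12 = 46916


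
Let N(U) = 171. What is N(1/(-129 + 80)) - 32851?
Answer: -32680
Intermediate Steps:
N(1/(-129 + 80)) - 32851 = 171 - 32851 = -32680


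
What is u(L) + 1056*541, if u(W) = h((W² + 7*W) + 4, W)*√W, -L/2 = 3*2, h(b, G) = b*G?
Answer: 571296 - 1536*I*√3 ≈ 5.713e+5 - 2660.4*I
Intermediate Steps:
h(b, G) = G*b
L = -12 (L = -6*2 = -2*6 = -12)
u(W) = W^(3/2)*(4 + W² + 7*W) (u(W) = (W*((W² + 7*W) + 4))*√W = (W*(4 + W² + 7*W))*√W = W^(3/2)*(4 + W² + 7*W))
u(L) + 1056*541 = (-12)^(3/2)*(4 + (-12)² + 7*(-12)) + 1056*541 = (-24*I*√3)*(4 + 144 - 84) + 571296 = -24*I*√3*64 + 571296 = -1536*I*√3 + 571296 = 571296 - 1536*I*√3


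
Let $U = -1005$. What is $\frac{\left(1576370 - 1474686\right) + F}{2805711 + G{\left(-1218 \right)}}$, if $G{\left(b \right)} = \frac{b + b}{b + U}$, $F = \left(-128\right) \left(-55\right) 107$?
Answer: $\frac{37266372}{122296039} \approx 0.30472$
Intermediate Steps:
$F = 753280$ ($F = 7040 \cdot 107 = 753280$)
$G{\left(b \right)} = \frac{2 b}{-1005 + b}$ ($G{\left(b \right)} = \frac{b + b}{b - 1005} = \frac{2 b}{-1005 + b}$)
$\frac{\left(1576370 - 1474686\right) + F}{2805711 + G{\left(-1218 \right)}} = \frac{\left(1576370 - 1474686\right) + 753280}{2805711 + 2 \left(-1218\right) \frac{1}{-1005 - 1218}} = \frac{\left(1576370 - 1474686\right) + 753280}{2805711 + 2 \left(-1218\right) \frac{1}{-2223}} = \frac{101684 + 753280}{2805711 + 2 \left(-1218\right) \left(- \frac{1}{2223}\right)} = \frac{854964}{2805711 + \frac{812}{741}} = \frac{854964}{\frac{2079032663}{741}} = 854964 \cdot \frac{741}{2079032663} = \frac{37266372}{122296039}$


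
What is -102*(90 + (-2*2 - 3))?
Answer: -8466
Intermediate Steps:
-102*(90 + (-2*2 - 3)) = -102*(90 + (-4 - 3)) = -102*(90 - 7) = -102*83 = -8466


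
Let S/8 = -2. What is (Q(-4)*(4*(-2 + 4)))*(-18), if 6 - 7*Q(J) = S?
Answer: -3168/7 ≈ -452.57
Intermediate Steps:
S = -16 (S = 8*(-2) = -16)
Q(J) = 22/7 (Q(J) = 6/7 - ⅐*(-16) = 6/7 + 16/7 = 22/7)
(Q(-4)*(4*(-2 + 4)))*(-18) = (22*(4*(-2 + 4))/7)*(-18) = (22*(4*2)/7)*(-18) = ((22/7)*8)*(-18) = (176/7)*(-18) = -3168/7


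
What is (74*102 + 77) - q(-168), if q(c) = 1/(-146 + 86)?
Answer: 457501/60 ≈ 7625.0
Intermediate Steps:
q(c) = -1/60 (q(c) = 1/(-60) = -1/60)
(74*102 + 77) - q(-168) = (74*102 + 77) - 1*(-1/60) = (7548 + 77) + 1/60 = 7625 + 1/60 = 457501/60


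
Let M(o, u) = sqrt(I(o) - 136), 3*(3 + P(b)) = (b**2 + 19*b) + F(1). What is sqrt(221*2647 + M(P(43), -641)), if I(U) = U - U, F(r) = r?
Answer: sqrt(584987 + 2*I*sqrt(34)) ≈ 764.84 + 0.008*I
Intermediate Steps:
I(U) = 0
P(b) = -8/3 + b**2/3 + 19*b/3 (P(b) = -3 + ((b**2 + 19*b) + 1)/3 = -3 + (1 + b**2 + 19*b)/3 = -3 + (1/3 + b**2/3 + 19*b/3) = -8/3 + b**2/3 + 19*b/3)
M(o, u) = 2*I*sqrt(34) (M(o, u) = sqrt(0 - 136) = sqrt(-136) = 2*I*sqrt(34))
sqrt(221*2647 + M(P(43), -641)) = sqrt(221*2647 + 2*I*sqrt(34)) = sqrt(584987 + 2*I*sqrt(34))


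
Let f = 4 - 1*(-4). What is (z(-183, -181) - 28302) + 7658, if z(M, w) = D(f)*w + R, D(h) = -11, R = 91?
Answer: -18562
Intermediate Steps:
f = 8 (f = 4 + 4 = 8)
z(M, w) = 91 - 11*w (z(M, w) = -11*w + 91 = 91 - 11*w)
(z(-183, -181) - 28302) + 7658 = ((91 - 11*(-181)) - 28302) + 7658 = ((91 + 1991) - 28302) + 7658 = (2082 - 28302) + 7658 = -26220 + 7658 = -18562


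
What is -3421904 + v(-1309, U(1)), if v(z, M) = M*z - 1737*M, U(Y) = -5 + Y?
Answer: -3409720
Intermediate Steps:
v(z, M) = -1737*M + M*z
-3421904 + v(-1309, U(1)) = -3421904 + (-5 + 1)*(-1737 - 1309) = -3421904 - 4*(-3046) = -3421904 + 12184 = -3409720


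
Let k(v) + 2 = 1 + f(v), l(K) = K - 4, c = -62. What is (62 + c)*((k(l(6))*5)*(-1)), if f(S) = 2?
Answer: 0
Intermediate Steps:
l(K) = -4 + K
k(v) = 1 (k(v) = -2 + (1 + 2) = -2 + 3 = 1)
(62 + c)*((k(l(6))*5)*(-1)) = (62 - 62)*((1*5)*(-1)) = 0*(5*(-1)) = 0*(-5) = 0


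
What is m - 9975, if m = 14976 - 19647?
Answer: -14646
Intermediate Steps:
m = -4671
m - 9975 = -4671 - 9975 = -14646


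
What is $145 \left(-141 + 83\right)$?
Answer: $-8410$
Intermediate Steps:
$145 \left(-141 + 83\right) = 145 \left(-58\right) = -8410$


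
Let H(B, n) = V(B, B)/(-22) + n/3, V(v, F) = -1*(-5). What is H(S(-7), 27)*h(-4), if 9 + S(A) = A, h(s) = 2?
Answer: 193/11 ≈ 17.545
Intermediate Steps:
V(v, F) = 5
S(A) = -9 + A
H(B, n) = -5/22 + n/3 (H(B, n) = 5/(-22) + n/3 = 5*(-1/22) + n*(1/3) = -5/22 + n/3)
H(S(-7), 27)*h(-4) = (-5/22 + (1/3)*27)*2 = (-5/22 + 9)*2 = (193/22)*2 = 193/11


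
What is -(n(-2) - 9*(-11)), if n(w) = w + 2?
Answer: -99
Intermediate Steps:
n(w) = 2 + w
-(n(-2) - 9*(-11)) = -((2 - 2) - 9*(-11)) = -(0 + 99) = -1*99 = -99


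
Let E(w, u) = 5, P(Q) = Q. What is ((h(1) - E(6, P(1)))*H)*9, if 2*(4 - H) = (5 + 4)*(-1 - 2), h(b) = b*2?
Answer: -945/2 ≈ -472.50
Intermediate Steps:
h(b) = 2*b
H = 35/2 (H = 4 - (5 + 4)*(-1 - 2)/2 = 4 - 9*(-3)/2 = 4 - 1/2*(-27) = 4 + 27/2 = 35/2 ≈ 17.500)
((h(1) - E(6, P(1)))*H)*9 = ((2*1 - 1*5)*(35/2))*9 = ((2 - 5)*(35/2))*9 = -3*35/2*9 = -105/2*9 = -945/2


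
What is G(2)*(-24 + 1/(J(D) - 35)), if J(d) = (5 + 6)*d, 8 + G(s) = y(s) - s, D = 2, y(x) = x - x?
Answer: 3130/13 ≈ 240.77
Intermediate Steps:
y(x) = 0
G(s) = -8 - s (G(s) = -8 + (0 - s) = -8 - s)
J(d) = 11*d
G(2)*(-24 + 1/(J(D) - 35)) = (-8 - 1*2)*(-24 + 1/(11*2 - 35)) = (-8 - 2)*(-24 + 1/(22 - 35)) = -10*(-24 + 1/(-13)) = -10*(-24 - 1/13) = -10*(-313/13) = 3130/13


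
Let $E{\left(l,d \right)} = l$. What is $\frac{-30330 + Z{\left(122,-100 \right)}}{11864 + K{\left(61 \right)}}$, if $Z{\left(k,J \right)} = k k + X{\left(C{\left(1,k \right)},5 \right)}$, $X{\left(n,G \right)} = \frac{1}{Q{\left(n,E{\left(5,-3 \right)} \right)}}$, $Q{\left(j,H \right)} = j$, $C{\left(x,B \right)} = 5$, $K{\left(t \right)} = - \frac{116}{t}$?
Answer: $- \frac{1570323}{1205980} \approx -1.3021$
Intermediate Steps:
$X{\left(n,G \right)} = \frac{1}{n}$
$Z{\left(k,J \right)} = \frac{1}{5} + k^{2}$ ($Z{\left(k,J \right)} = k k + \frac{1}{5} = k^{2} + \frac{1}{5} = \frac{1}{5} + k^{2}$)
$\frac{-30330 + Z{\left(122,-100 \right)}}{11864 + K{\left(61 \right)}} = \frac{-30330 + \left(\frac{1}{5} + 122^{2}\right)}{11864 - \frac{116}{61}} = \frac{-30330 + \left(\frac{1}{5} + 14884\right)}{11864 - \frac{116}{61}} = \frac{-30330 + \frac{74421}{5}}{11864 - \frac{116}{61}} = - \frac{77229}{5 \cdot \frac{723588}{61}} = \left(- \frac{77229}{5}\right) \frac{61}{723588} = - \frac{1570323}{1205980}$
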